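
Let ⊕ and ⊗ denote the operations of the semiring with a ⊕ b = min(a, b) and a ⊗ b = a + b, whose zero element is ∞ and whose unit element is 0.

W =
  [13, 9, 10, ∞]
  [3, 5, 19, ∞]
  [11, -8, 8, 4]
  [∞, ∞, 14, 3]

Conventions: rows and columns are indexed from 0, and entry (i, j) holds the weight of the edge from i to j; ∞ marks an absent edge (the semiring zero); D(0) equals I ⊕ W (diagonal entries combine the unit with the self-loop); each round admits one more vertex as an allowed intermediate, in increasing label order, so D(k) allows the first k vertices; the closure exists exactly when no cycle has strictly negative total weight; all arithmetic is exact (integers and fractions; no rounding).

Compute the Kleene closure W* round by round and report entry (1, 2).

D(0):
  [0, 9, 10, ∞]
  [3, 0, 19, ∞]
  [11, -8, 0, 4]
  [∞, ∞, 14, 0]
D(1):
  [0, 9, 10, ∞]
  [3, 0, 13, ∞]
  [11, -8, 0, 4]
  [∞, ∞, 14, 0]
D(2):
  [0, 9, 10, ∞]
  [3, 0, 13, ∞]
  [-5, -8, 0, 4]
  [∞, ∞, 14, 0]
D(3):
  [0, 2, 10, 14]
  [3, 0, 13, 17]
  [-5, -8, 0, 4]
  [9, 6, 14, 0]
D(4):
  [0, 2, 10, 14]
  [3, 0, 13, 17]
  [-5, -8, 0, 4]
  [9, 6, 14, 0]
Answer: W*[1][2] = 13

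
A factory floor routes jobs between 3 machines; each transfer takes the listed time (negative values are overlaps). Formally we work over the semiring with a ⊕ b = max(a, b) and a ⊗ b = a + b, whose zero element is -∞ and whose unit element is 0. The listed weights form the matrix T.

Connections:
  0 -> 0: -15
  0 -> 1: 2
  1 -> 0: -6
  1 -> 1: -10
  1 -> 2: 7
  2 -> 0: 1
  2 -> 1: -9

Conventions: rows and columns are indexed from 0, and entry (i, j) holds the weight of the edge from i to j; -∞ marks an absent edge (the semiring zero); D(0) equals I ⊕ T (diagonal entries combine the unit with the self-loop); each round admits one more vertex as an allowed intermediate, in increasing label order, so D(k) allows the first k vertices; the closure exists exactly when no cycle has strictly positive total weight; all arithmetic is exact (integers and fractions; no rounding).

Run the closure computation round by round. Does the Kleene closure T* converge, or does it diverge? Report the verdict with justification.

D(0):
  [0, 2, -∞]
  [-6, 0, 7]
  [1, -9, 0]
D(1):
  [0, 2, -∞]
  [-6, 0, 7]
  [1, 3, 0]
Detection: at round 2, diagonal entry (2, 2) turns strictly positive.
Key observation: the cycle 2->0->1->2 has total weight 1 + 2 + 7, which is strictly positive.
Answer: DIVERGES — positive cycle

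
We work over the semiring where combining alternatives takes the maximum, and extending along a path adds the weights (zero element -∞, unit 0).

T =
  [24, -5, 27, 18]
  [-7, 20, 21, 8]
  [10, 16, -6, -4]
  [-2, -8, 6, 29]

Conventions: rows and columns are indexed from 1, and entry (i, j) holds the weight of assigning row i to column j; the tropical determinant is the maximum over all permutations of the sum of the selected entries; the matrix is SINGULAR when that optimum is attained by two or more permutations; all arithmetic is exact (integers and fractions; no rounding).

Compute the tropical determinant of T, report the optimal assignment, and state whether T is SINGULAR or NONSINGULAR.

σ = (1, 2, 3, 4): 24 + 20 + (-6) + 29 = 67
σ = (1, 2, 4, 3): 24 + 20 + (-4) + 6 = 46
σ = (1, 3, 2, 4): 24 + 21 + 16 + 29 = 90
σ = (1, 3, 4, 2): 24 + 21 + (-4) + (-8) = 33
σ = (1, 4, 2, 3): 24 + 8 + 16 + 6 = 54
σ = (1, 4, 3, 2): 24 + 8 + (-6) + (-8) = 18
σ = (2, 1, 3, 4): (-5) + (-7) + (-6) + 29 = 11
σ = (2, 1, 4, 3): (-5) + (-7) + (-4) + 6 = -10
σ = (2, 3, 1, 4): (-5) + 21 + 10 + 29 = 55
σ = (2, 3, 4, 1): (-5) + 21 + (-4) + (-2) = 10
σ = (2, 4, 1, 3): (-5) + 8 + 10 + 6 = 19
σ = (2, 4, 3, 1): (-5) + 8 + (-6) + (-2) = -5
σ = (3, 1, 2, 4): 27 + (-7) + 16 + 29 = 65
σ = (3, 1, 4, 2): 27 + (-7) + (-4) + (-8) = 8
σ = (3, 2, 1, 4): 27 + 20 + 10 + 29 = 86
σ = (3, 2, 4, 1): 27 + 20 + (-4) + (-2) = 41
σ = (3, 4, 1, 2): 27 + 8 + 10 + (-8) = 37
σ = (3, 4, 2, 1): 27 + 8 + 16 + (-2) = 49
σ = (4, 1, 2, 3): 18 + (-7) + 16 + 6 = 33
σ = (4, 1, 3, 2): 18 + (-7) + (-6) + (-8) = -3
σ = (4, 2, 1, 3): 18 + 20 + 10 + 6 = 54
σ = (4, 2, 3, 1): 18 + 20 + (-6) + (-2) = 30
σ = (4, 3, 1, 2): 18 + 21 + 10 + (-8) = 41
σ = (4, 3, 2, 1): 18 + 21 + 16 + (-2) = 53
Optimal value attained by: σ = (1, 3, 2, 4).
Answer: det⊕(T) = 90; verdict: NONSINGULAR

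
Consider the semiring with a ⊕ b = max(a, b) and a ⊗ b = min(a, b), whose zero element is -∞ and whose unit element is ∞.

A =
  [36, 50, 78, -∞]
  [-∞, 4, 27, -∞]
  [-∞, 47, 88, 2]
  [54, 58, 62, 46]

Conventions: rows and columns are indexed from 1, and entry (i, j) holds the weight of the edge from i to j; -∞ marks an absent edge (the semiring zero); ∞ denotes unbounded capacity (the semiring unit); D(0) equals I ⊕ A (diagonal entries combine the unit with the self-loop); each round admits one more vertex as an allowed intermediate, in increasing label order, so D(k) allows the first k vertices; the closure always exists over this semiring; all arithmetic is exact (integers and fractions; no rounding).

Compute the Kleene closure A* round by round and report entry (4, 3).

D(0):
  [∞, 50, 78, -∞]
  [-∞, ∞, 27, -∞]
  [-∞, 47, ∞, 2]
  [54, 58, 62, ∞]
D(1):
  [∞, 50, 78, -∞]
  [-∞, ∞, 27, -∞]
  [-∞, 47, ∞, 2]
  [54, 58, 62, ∞]
D(2):
  [∞, 50, 78, -∞]
  [-∞, ∞, 27, -∞]
  [-∞, 47, ∞, 2]
  [54, 58, 62, ∞]
D(3):
  [∞, 50, 78, 2]
  [-∞, ∞, 27, 2]
  [-∞, 47, ∞, 2]
  [54, 58, 62, ∞]
D(4):
  [∞, 50, 78, 2]
  [2, ∞, 27, 2]
  [2, 47, ∞, 2]
  [54, 58, 62, ∞]
Answer: A*[4][3] = 62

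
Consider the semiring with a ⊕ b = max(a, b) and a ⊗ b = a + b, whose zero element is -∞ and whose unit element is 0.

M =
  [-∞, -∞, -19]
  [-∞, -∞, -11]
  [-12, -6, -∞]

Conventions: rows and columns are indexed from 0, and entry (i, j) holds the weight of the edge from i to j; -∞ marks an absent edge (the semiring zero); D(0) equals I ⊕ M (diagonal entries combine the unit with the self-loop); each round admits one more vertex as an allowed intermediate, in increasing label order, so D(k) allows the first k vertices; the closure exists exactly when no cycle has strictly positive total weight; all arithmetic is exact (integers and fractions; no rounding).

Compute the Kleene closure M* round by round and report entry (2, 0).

D(0):
  [0, -∞, -19]
  [-∞, 0, -11]
  [-12, -6, 0]
D(1):
  [0, -∞, -19]
  [-∞, 0, -11]
  [-12, -6, 0]
D(2):
  [0, -∞, -19]
  [-∞, 0, -11]
  [-12, -6, 0]
D(3):
  [0, -25, -19]
  [-23, 0, -11]
  [-12, -6, 0]
Answer: M*[2][0] = -12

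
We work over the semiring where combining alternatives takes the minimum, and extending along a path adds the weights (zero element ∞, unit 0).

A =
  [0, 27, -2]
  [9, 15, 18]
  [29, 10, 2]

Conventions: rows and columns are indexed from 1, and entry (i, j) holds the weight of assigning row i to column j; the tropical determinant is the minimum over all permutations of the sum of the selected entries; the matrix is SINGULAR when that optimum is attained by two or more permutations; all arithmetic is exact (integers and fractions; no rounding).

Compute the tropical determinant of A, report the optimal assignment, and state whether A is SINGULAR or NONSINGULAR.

σ = (1, 2, 3): 0 + 15 + 2 = 17
σ = (1, 3, 2): 0 + 18 + 10 = 28
σ = (2, 1, 3): 27 + 9 + 2 = 38
σ = (2, 3, 1): 27 + 18 + 29 = 74
σ = (3, 1, 2): (-2) + 9 + 10 = 17
σ = (3, 2, 1): (-2) + 15 + 29 = 42
Optimal value attained by: σ = (1, 2, 3).
Answer: det⊕(A) = 17; verdict: SINGULAR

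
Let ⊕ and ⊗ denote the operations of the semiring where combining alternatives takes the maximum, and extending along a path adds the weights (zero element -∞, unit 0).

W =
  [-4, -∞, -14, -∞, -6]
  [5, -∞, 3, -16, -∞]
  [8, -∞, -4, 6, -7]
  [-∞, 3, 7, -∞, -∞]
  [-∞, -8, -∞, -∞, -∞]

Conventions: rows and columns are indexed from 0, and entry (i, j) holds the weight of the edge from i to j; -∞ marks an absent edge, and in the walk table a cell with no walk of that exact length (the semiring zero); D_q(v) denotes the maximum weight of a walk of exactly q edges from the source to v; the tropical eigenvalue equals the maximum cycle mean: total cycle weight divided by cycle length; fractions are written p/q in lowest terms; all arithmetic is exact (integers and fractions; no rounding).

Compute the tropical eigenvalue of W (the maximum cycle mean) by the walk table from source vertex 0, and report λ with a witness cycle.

q=0: [0, -∞, -∞, -∞, -∞]
q=1: [-4, -∞, -14, -∞, -6]
q=2: [-6, -14, -18, -8, -10]
q=3: [-9, -5, -1, -12, -12]
q=4: [7, -9, -2, 5, -8]
q=5: [6, 8, 12, 4, 1]
Optimal cycle mean attained by: cycle 2->3->2, total 6 + 7, length 2.
Answer: λ = 13/2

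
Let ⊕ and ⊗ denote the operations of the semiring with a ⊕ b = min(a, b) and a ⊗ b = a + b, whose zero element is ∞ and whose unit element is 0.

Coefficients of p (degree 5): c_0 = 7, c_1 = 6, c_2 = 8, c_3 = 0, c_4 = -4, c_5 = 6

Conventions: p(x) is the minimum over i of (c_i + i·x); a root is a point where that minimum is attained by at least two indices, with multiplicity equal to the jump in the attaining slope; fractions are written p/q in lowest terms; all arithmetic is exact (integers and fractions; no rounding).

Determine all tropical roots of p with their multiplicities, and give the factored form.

hull edge (i=0, c=7) to (i=4, c=-4): slope -11/4, span 4
hull edge (i=4, c=-4) to (i=5, c=6): slope 10, span 1
Factored form: p(x) = 6 ⊗ (x ⊕ (-10)) ⊗ (x ⊕ 11/4) ⊗ (x ⊕ 11/4) ⊗ (x ⊕ 11/4) ⊗ (x ⊕ 11/4)
Answer: roots = -10 (mult 1), 11/4 (mult 4)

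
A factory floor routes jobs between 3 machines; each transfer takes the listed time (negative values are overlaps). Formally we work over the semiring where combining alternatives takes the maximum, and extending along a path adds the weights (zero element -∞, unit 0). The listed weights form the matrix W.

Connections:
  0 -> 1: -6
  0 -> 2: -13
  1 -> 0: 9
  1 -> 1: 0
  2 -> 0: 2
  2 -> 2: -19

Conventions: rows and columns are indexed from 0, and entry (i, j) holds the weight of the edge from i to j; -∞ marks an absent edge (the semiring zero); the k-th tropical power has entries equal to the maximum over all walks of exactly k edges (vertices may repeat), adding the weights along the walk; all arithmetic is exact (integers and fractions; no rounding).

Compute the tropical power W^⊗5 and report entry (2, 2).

W^⊗2:
  [3, -6, -32]
  [9, 3, -4]
  [-17, -4, -11]
W^⊗3:
  [3, -3, -10]
  [12, 3, -4]
  [5, -4, -30]
W^⊗4:
  [6, -3, -10]
  [12, 6, -1]
  [5, -1, -8]
W^⊗5:
  [6, 0, -7]
  [15, 6, -1]
  [8, -1, -8]
Key observation: the optimum is the walk 2->0->1->1->0->2, with weight 2 + (-6) + 0 + 9 + (-13) = -8.
Optimal value attained by: walk 2->0->1->1->0->2.
Answer: (W^⊗5)[2][2] = -8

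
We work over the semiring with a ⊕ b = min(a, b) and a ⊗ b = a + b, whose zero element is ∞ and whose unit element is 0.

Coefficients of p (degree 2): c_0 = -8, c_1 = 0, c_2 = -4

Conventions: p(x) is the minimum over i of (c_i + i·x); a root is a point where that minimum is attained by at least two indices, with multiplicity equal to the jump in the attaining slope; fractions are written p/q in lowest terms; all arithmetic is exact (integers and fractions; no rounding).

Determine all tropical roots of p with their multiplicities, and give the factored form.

hull edge (i=0, c=-8) to (i=2, c=-4): slope 2, span 2
Factored form: p(x) = -4 ⊗ (x ⊕ (-2)) ⊗ (x ⊕ (-2))
Answer: roots = -2 (mult 2)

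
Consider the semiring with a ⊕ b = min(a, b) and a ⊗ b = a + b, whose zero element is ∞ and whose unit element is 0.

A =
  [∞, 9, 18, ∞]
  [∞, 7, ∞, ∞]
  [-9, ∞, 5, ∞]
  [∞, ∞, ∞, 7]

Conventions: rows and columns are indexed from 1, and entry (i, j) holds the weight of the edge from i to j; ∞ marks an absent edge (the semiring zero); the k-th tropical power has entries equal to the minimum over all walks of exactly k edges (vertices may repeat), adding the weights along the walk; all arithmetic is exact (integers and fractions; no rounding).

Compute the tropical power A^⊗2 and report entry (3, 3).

A^⊗2:
  [9, 16, 23, ∞]
  [∞, 14, ∞, ∞]
  [-4, 0, 9, ∞]
  [∞, ∞, ∞, 14]
Key observation: the optimum is the walk 3->1->3, with weight (-9) + 18 = 9.
Optimal value attained by: walk 3->1->3.
Answer: (A^⊗2)[3][3] = 9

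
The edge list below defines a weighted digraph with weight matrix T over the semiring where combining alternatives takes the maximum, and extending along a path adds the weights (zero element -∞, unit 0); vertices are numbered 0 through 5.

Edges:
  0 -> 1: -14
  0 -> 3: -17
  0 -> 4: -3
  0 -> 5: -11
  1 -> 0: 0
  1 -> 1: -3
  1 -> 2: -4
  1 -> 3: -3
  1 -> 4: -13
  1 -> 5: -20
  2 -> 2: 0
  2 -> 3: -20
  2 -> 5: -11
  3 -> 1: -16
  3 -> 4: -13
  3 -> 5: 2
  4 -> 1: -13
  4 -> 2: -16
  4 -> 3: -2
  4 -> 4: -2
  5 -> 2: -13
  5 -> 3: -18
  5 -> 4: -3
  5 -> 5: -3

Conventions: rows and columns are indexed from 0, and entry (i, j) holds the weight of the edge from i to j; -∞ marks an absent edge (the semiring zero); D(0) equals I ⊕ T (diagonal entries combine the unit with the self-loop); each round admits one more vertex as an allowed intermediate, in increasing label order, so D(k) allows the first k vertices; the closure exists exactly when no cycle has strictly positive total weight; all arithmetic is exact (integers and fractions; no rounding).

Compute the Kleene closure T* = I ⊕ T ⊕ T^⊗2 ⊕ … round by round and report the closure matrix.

D(0):
  [0, -14, -∞, -17, -3, -11]
  [0, 0, -4, -3, -13, -20]
  [-∞, -∞, 0, -20, -∞, -11]
  [-∞, -16, -∞, 0, -13, 2]
  [-∞, -13, -16, -2, 0, -∞]
  [-∞, -∞, -13, -18, -3, 0]
D(1):
  [0, -14, -∞, -17, -3, -11]
  [0, 0, -4, -3, -3, -11]
  [-∞, -∞, 0, -20, -∞, -11]
  [-∞, -16, -∞, 0, -13, 2]
  [-∞, -13, -16, -2, 0, -∞]
  [-∞, -∞, -13, -18, -3, 0]
D(2):
  [0, -14, -18, -17, -3, -11]
  [0, 0, -4, -3, -3, -11]
  [-∞, -∞, 0, -20, -∞, -11]
  [-16, -16, -20, 0, -13, 2]
  [-13, -13, -16, -2, 0, -24]
  [-∞, -∞, -13, -18, -3, 0]
D(3):
  [0, -14, -18, -17, -3, -11]
  [0, 0, -4, -3, -3, -11]
  [-∞, -∞, 0, -20, -∞, -11]
  [-16, -16, -20, 0, -13, 2]
  [-13, -13, -16, -2, 0, -24]
  [-∞, -∞, -13, -18, -3, 0]
D(4):
  [0, -14, -18, -17, -3, -11]
  [0, 0, -4, -3, -3, -1]
  [-36, -36, 0, -20, -33, -11]
  [-16, -16, -20, 0, -13, 2]
  [-13, -13, -16, -2, 0, 0]
  [-34, -34, -13, -18, -3, 0]
D(5):
  [0, -14, -18, -5, -3, -3]
  [0, 0, -4, -3, -3, -1]
  [-36, -36, 0, -20, -33, -11]
  [-16, -16, -20, 0, -13, 2]
  [-13, -13, -16, -2, 0, 0]
  [-16, -16, -13, -5, -3, 0]
D(6):
  [0, -14, -16, -5, -3, -3]
  [0, 0, -4, -3, -3, -1]
  [-27, -27, 0, -16, -14, -11]
  [-14, -14, -11, 0, -1, 2]
  [-13, -13, -13, -2, 0, 0]
  [-16, -16, -13, -5, -3, 0]
Answer: T* = [[0, -14, -16, -5, -3, -3], [0, 0, -4, -3, -3, -1], [-27, -27, 0, -16, -14, -11], [-14, -14, -11, 0, -1, 2], [-13, -13, -13, -2, 0, 0], [-16, -16, -13, -5, -3, 0]]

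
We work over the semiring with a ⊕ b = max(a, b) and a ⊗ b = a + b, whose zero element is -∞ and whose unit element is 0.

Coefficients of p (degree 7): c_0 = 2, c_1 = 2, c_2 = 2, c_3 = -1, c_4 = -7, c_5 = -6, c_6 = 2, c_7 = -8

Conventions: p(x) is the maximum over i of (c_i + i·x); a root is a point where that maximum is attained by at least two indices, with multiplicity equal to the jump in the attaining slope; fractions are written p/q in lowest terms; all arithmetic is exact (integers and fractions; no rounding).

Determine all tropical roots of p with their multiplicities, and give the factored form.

hull edge (i=0, c=2) to (i=6, c=2): slope 0, span 6
hull edge (i=6, c=2) to (i=7, c=-8): slope -10, span 1
Factored form: p(x) = -8 ⊗ (x ⊕ 0) ⊗ (x ⊕ 0) ⊗ (x ⊕ 0) ⊗ (x ⊕ 0) ⊗ (x ⊕ 0) ⊗ (x ⊕ 0) ⊗ (x ⊕ 10)
Answer: roots = 0 (mult 6), 10 (mult 1)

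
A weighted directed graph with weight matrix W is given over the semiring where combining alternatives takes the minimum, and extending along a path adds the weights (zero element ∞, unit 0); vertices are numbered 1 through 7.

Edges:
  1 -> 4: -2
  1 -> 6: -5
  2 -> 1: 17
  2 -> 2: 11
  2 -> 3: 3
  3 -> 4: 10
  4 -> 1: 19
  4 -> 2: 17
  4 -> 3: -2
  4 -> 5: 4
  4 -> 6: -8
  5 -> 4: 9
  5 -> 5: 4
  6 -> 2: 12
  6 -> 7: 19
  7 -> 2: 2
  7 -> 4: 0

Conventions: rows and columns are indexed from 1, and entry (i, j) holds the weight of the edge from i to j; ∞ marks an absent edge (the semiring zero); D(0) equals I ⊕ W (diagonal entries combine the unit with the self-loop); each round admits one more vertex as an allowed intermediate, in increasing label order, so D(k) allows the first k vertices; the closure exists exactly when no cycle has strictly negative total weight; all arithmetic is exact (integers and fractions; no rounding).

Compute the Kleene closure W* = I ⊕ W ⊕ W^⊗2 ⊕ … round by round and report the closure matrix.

D(0):
  [0, ∞, ∞, -2, ∞, -5, ∞]
  [17, 0, 3, ∞, ∞, ∞, ∞]
  [∞, ∞, 0, 10, ∞, ∞, ∞]
  [19, 17, -2, 0, 4, -8, ∞]
  [∞, ∞, ∞, 9, 0, ∞, ∞]
  [∞, 12, ∞, ∞, ∞, 0, 19]
  [∞, 2, ∞, 0, ∞, ∞, 0]
D(1):
  [0, ∞, ∞, -2, ∞, -5, ∞]
  [17, 0, 3, 15, ∞, 12, ∞]
  [∞, ∞, 0, 10, ∞, ∞, ∞]
  [19, 17, -2, 0, 4, -8, ∞]
  [∞, ∞, ∞, 9, 0, ∞, ∞]
  [∞, 12, ∞, ∞, ∞, 0, 19]
  [∞, 2, ∞, 0, ∞, ∞, 0]
D(2):
  [0, ∞, ∞, -2, ∞, -5, ∞]
  [17, 0, 3, 15, ∞, 12, ∞]
  [∞, ∞, 0, 10, ∞, ∞, ∞]
  [19, 17, -2, 0, 4, -8, ∞]
  [∞, ∞, ∞, 9, 0, ∞, ∞]
  [29, 12, 15, 27, ∞, 0, 19]
  [19, 2, 5, 0, ∞, 14, 0]
D(3):
  [0, ∞, ∞, -2, ∞, -5, ∞]
  [17, 0, 3, 13, ∞, 12, ∞]
  [∞, ∞, 0, 10, ∞, ∞, ∞]
  [19, 17, -2, 0, 4, -8, ∞]
  [∞, ∞, ∞, 9, 0, ∞, ∞]
  [29, 12, 15, 25, ∞, 0, 19]
  [19, 2, 5, 0, ∞, 14, 0]
D(4):
  [0, 15, -4, -2, 2, -10, ∞]
  [17, 0, 3, 13, 17, 5, ∞]
  [29, 27, 0, 10, 14, 2, ∞]
  [19, 17, -2, 0, 4, -8, ∞]
  [28, 26, 7, 9, 0, 1, ∞]
  [29, 12, 15, 25, 29, 0, 19]
  [19, 2, -2, 0, 4, -8, 0]
D(5):
  [0, 15, -4, -2, 2, -10, ∞]
  [17, 0, 3, 13, 17, 5, ∞]
  [29, 27, 0, 10, 14, 2, ∞]
  [19, 17, -2, 0, 4, -8, ∞]
  [28, 26, 7, 9, 0, 1, ∞]
  [29, 12, 15, 25, 29, 0, 19]
  [19, 2, -2, 0, 4, -8, 0]
D(6):
  [0, 2, -4, -2, 2, -10, 9]
  [17, 0, 3, 13, 17, 5, 24]
  [29, 14, 0, 10, 14, 2, 21]
  [19, 4, -2, 0, 4, -8, 11]
  [28, 13, 7, 9, 0, 1, 20]
  [29, 12, 15, 25, 29, 0, 19]
  [19, 2, -2, 0, 4, -8, 0]
D(7):
  [0, 2, -4, -2, 2, -10, 9]
  [17, 0, 3, 13, 17, 5, 24]
  [29, 14, 0, 10, 14, 2, 21]
  [19, 4, -2, 0, 4, -8, 11]
  [28, 13, 7, 9, 0, 1, 20]
  [29, 12, 15, 19, 23, 0, 19]
  [19, 2, -2, 0, 4, -8, 0]
Answer: W* = [[0, 2, -4, -2, 2, -10, 9], [17, 0, 3, 13, 17, 5, 24], [29, 14, 0, 10, 14, 2, 21], [19, 4, -2, 0, 4, -8, 11], [28, 13, 7, 9, 0, 1, 20], [29, 12, 15, 19, 23, 0, 19], [19, 2, -2, 0, 4, -8, 0]]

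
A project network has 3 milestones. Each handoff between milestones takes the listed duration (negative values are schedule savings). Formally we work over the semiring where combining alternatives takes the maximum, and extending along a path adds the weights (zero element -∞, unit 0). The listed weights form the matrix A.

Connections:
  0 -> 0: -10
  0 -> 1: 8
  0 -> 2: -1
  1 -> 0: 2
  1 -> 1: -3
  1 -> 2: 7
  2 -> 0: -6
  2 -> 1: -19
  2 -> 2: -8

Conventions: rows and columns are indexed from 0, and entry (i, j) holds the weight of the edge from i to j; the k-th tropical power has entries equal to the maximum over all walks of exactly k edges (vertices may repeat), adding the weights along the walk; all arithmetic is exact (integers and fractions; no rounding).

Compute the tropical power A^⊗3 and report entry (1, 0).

A^⊗2:
  [10, 5, 15]
  [1, 10, 4]
  [-14, 2, -7]
A^⊗3:
  [9, 18, 12]
  [12, 9, 17]
  [4, -1, 9]
Key observation: the optimum is the walk 1->0->1->0, with weight 2 + 8 + 2 = 12.
Optimal value attained by: walk 1->0->1->0.
Answer: (A^⊗3)[1][0] = 12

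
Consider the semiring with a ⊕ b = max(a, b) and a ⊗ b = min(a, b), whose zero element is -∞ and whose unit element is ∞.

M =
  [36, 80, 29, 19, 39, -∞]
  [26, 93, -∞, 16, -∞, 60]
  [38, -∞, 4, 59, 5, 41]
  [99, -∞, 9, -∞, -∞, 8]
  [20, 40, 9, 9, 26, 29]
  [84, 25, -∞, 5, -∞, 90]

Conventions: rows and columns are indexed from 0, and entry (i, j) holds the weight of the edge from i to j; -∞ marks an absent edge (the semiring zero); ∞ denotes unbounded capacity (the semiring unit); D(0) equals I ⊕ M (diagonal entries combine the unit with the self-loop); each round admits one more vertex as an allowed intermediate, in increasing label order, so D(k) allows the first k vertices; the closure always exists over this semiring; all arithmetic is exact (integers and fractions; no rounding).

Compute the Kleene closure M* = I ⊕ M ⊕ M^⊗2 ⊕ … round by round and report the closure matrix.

D(0):
  [∞, 80, 29, 19, 39, -∞]
  [26, ∞, -∞, 16, -∞, 60]
  [38, -∞, ∞, 59, 5, 41]
  [99, -∞, 9, ∞, -∞, 8]
  [20, 40, 9, 9, ∞, 29]
  [84, 25, -∞, 5, -∞, ∞]
D(1):
  [∞, 80, 29, 19, 39, -∞]
  [26, ∞, 26, 19, 26, 60]
  [38, 38, ∞, 59, 38, 41]
  [99, 80, 29, ∞, 39, 8]
  [20, 40, 20, 19, ∞, 29]
  [84, 80, 29, 19, 39, ∞]
D(2):
  [∞, 80, 29, 19, 39, 60]
  [26, ∞, 26, 19, 26, 60]
  [38, 38, ∞, 59, 38, 41]
  [99, 80, 29, ∞, 39, 60]
  [26, 40, 26, 19, ∞, 40]
  [84, 80, 29, 19, 39, ∞]
D(3):
  [∞, 80, 29, 29, 39, 60]
  [26, ∞, 26, 26, 26, 60]
  [38, 38, ∞, 59, 38, 41]
  [99, 80, 29, ∞, 39, 60]
  [26, 40, 26, 26, ∞, 40]
  [84, 80, 29, 29, 39, ∞]
D(4):
  [∞, 80, 29, 29, 39, 60]
  [26, ∞, 26, 26, 26, 60]
  [59, 59, ∞, 59, 39, 59]
  [99, 80, 29, ∞, 39, 60]
  [26, 40, 26, 26, ∞, 40]
  [84, 80, 29, 29, 39, ∞]
D(5):
  [∞, 80, 29, 29, 39, 60]
  [26, ∞, 26, 26, 26, 60]
  [59, 59, ∞, 59, 39, 59]
  [99, 80, 29, ∞, 39, 60]
  [26, 40, 26, 26, ∞, 40]
  [84, 80, 29, 29, 39, ∞]
D(6):
  [∞, 80, 29, 29, 39, 60]
  [60, ∞, 29, 29, 39, 60]
  [59, 59, ∞, 59, 39, 59]
  [99, 80, 29, ∞, 39, 60]
  [40, 40, 29, 29, ∞, 40]
  [84, 80, 29, 29, 39, ∞]
Answer: M* = [[∞, 80, 29, 29, 39, 60], [60, ∞, 29, 29, 39, 60], [59, 59, ∞, 59, 39, 59], [99, 80, 29, ∞, 39, 60], [40, 40, 29, 29, ∞, 40], [84, 80, 29, 29, 39, ∞]]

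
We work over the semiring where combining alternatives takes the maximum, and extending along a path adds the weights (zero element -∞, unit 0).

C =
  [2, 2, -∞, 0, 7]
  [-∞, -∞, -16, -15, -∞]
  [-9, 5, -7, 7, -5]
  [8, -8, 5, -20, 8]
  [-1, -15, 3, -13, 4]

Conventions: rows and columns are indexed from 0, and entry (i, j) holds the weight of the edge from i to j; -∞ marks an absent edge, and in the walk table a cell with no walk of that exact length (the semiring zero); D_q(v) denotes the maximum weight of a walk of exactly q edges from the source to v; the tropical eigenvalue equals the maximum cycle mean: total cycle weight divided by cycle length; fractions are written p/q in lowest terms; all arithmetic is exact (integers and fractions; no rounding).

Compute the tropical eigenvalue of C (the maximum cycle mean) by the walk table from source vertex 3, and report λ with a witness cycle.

q=0: [-∞, -∞, -∞, 0, -∞]
q=1: [8, -8, 5, -20, 8]
q=2: [10, 10, 11, 12, 15]
q=3: [20, 16, 18, 18, 20]
q=4: [26, 23, 23, 25, 27]
q=5: [33, 28, 30, 30, 33]
Optimal cycle mean attained by: cycle 0->4->2->3->0, total 7 + 3 + 7 + 8, length 4.
Answer: λ = 25/4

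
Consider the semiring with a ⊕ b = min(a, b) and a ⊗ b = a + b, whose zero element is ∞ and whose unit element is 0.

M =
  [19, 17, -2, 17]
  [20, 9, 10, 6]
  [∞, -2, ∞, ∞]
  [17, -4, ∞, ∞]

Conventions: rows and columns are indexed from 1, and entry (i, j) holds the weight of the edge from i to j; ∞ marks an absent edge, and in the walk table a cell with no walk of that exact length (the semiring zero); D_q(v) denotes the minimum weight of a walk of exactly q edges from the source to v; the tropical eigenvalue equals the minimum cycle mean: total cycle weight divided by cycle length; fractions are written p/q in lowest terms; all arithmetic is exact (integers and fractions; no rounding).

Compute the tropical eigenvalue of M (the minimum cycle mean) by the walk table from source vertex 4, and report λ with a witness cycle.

q=0: [∞, ∞, ∞, 0]
q=1: [17, -4, ∞, ∞]
q=2: [16, 5, 6, 2]
q=3: [19, -2, 14, 11]
q=4: [18, 7, 8, 4]
Optimal cycle mean attained by: cycle 2->4->2, total 6 + (-4), length 2.
Answer: λ = 1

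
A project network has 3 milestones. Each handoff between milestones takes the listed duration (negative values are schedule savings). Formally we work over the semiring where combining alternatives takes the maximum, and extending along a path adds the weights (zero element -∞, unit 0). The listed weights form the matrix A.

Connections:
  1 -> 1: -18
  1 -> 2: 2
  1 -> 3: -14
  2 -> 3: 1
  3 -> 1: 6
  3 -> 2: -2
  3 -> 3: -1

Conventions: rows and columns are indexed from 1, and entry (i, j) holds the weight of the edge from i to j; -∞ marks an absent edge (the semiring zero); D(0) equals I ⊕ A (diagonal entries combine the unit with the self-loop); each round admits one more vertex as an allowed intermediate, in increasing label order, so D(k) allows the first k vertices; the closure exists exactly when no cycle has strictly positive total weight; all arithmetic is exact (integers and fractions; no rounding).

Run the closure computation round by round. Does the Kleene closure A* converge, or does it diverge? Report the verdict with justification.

D(0):
  [0, 2, -14]
  [-∞, 0, 1]
  [6, -2, 0]
D(1):
  [0, 2, -14]
  [-∞, 0, 1]
  [6, 8, 0]
Detection: at round 2, diagonal entry (3, 3) turns strictly positive.
Key observation: the cycle 3->1->2->3 has total weight 6 + 2 + 1, which is strictly positive.
Answer: DIVERGES — positive cycle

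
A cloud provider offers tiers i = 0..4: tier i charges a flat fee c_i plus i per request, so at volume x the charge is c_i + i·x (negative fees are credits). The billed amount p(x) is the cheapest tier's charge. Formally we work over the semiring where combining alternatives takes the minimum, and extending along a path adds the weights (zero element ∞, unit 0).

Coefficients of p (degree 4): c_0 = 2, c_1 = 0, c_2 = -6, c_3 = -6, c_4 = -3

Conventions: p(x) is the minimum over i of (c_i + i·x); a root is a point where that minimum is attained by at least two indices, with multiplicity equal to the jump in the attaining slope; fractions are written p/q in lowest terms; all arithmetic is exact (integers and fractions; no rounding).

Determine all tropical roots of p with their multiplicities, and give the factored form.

hull edge (i=0, c=2) to (i=2, c=-6): slope -4, span 2
hull edge (i=2, c=-6) to (i=3, c=-6): slope 0, span 1
hull edge (i=3, c=-6) to (i=4, c=-3): slope 3, span 1
Factored form: p(x) = -3 ⊗ (x ⊕ (-3)) ⊗ (x ⊕ 0) ⊗ (x ⊕ 4) ⊗ (x ⊕ 4)
Answer: roots = -3 (mult 1), 0 (mult 1), 4 (mult 2)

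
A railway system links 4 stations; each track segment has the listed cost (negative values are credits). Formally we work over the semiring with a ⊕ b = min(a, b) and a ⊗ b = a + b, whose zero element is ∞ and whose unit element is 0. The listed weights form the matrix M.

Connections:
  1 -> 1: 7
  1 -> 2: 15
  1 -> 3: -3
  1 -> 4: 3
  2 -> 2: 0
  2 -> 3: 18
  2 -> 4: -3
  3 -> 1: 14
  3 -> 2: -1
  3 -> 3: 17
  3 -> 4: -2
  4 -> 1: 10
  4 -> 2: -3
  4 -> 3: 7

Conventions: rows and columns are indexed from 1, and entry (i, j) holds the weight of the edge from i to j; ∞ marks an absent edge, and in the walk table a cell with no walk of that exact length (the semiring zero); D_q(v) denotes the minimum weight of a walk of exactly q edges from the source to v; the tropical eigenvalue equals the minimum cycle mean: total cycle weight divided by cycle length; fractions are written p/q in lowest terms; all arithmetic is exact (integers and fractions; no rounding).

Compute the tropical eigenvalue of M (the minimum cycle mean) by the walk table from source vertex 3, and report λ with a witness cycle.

q=0: [∞, ∞, 0, ∞]
q=1: [14, -1, 17, -2]
q=2: [8, -5, 5, -4]
q=3: [6, -7, 3, -8]
q=4: [2, -11, -1, -10]
Optimal cycle mean attained by: cycle 2->4->2, total (-3) + (-3), length 2.
Answer: λ = -3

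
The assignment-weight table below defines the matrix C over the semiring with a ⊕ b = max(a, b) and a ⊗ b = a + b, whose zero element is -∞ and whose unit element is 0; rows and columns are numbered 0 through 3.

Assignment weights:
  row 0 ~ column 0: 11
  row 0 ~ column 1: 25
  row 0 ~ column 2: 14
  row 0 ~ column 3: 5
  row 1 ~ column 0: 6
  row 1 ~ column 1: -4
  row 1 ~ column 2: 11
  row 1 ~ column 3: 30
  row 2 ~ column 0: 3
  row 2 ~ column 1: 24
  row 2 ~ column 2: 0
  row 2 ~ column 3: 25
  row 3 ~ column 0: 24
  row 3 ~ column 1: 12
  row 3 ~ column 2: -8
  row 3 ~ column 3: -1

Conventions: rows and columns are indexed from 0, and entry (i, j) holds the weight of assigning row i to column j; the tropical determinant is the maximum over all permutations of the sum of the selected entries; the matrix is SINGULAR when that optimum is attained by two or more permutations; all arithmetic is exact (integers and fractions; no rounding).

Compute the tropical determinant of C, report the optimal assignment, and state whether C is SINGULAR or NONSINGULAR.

σ = (0, 1, 2, 3): 11 + (-4) + 0 + (-1) = 6
σ = (0, 1, 3, 2): 11 + (-4) + 25 + (-8) = 24
σ = (0, 2, 1, 3): 11 + 11 + 24 + (-1) = 45
σ = (0, 2, 3, 1): 11 + 11 + 25 + 12 = 59
σ = (0, 3, 1, 2): 11 + 30 + 24 + (-8) = 57
σ = (0, 3, 2, 1): 11 + 30 + 0 + 12 = 53
σ = (1, 0, 2, 3): 25 + 6 + 0 + (-1) = 30
σ = (1, 0, 3, 2): 25 + 6 + 25 + (-8) = 48
σ = (1, 2, 0, 3): 25 + 11 + 3 + (-1) = 38
σ = (1, 2, 3, 0): 25 + 11 + 25 + 24 = 85
σ = (1, 3, 0, 2): 25 + 30 + 3 + (-8) = 50
σ = (1, 3, 2, 0): 25 + 30 + 0 + 24 = 79
σ = (2, 0, 1, 3): 14 + 6 + 24 + (-1) = 43
σ = (2, 0, 3, 1): 14 + 6 + 25 + 12 = 57
σ = (2, 1, 0, 3): 14 + (-4) + 3 + (-1) = 12
σ = (2, 1, 3, 0): 14 + (-4) + 25 + 24 = 59
σ = (2, 3, 0, 1): 14 + 30 + 3 + 12 = 59
σ = (2, 3, 1, 0): 14 + 30 + 24 + 24 = 92
σ = (3, 0, 1, 2): 5 + 6 + 24 + (-8) = 27
σ = (3, 0, 2, 1): 5 + 6 + 0 + 12 = 23
σ = (3, 1, 0, 2): 5 + (-4) + 3 + (-8) = -4
σ = (3, 1, 2, 0): 5 + (-4) + 0 + 24 = 25
σ = (3, 2, 0, 1): 5 + 11 + 3 + 12 = 31
σ = (3, 2, 1, 0): 5 + 11 + 24 + 24 = 64
Optimal value attained by: σ = (2, 3, 1, 0).
Answer: det⊕(C) = 92; verdict: NONSINGULAR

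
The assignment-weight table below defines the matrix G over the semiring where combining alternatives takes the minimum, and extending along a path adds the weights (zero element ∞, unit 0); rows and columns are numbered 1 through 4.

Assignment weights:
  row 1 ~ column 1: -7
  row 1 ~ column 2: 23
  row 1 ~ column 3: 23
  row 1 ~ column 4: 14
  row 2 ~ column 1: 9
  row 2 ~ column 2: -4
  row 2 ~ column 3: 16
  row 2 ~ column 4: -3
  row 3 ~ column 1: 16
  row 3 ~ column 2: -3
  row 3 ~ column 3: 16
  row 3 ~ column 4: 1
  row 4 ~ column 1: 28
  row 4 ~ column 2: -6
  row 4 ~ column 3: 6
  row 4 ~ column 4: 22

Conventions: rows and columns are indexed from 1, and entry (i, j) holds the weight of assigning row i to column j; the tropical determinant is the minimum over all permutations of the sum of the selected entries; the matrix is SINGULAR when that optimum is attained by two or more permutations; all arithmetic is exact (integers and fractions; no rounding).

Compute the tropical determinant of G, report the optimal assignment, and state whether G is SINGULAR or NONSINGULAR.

σ = (1, 2, 3, 4): (-7) + (-4) + 16 + 22 = 27
σ = (1, 2, 4, 3): (-7) + (-4) + 1 + 6 = -4
σ = (1, 3, 2, 4): (-7) + 16 + (-3) + 22 = 28
σ = (1, 3, 4, 2): (-7) + 16 + 1 + (-6) = 4
σ = (1, 4, 2, 3): (-7) + (-3) + (-3) + 6 = -7
σ = (1, 4, 3, 2): (-7) + (-3) + 16 + (-6) = 0
σ = (2, 1, 3, 4): 23 + 9 + 16 + 22 = 70
σ = (2, 1, 4, 3): 23 + 9 + 1 + 6 = 39
σ = (2, 3, 1, 4): 23 + 16 + 16 + 22 = 77
σ = (2, 3, 4, 1): 23 + 16 + 1 + 28 = 68
σ = (2, 4, 1, 3): 23 + (-3) + 16 + 6 = 42
σ = (2, 4, 3, 1): 23 + (-3) + 16 + 28 = 64
σ = (3, 1, 2, 4): 23 + 9 + (-3) + 22 = 51
σ = (3, 1, 4, 2): 23 + 9 + 1 + (-6) = 27
σ = (3, 2, 1, 4): 23 + (-4) + 16 + 22 = 57
σ = (3, 2, 4, 1): 23 + (-4) + 1 + 28 = 48
σ = (3, 4, 1, 2): 23 + (-3) + 16 + (-6) = 30
σ = (3, 4, 2, 1): 23 + (-3) + (-3) + 28 = 45
σ = (4, 1, 2, 3): 14 + 9 + (-3) + 6 = 26
σ = (4, 1, 3, 2): 14 + 9 + 16 + (-6) = 33
σ = (4, 2, 1, 3): 14 + (-4) + 16 + 6 = 32
σ = (4, 2, 3, 1): 14 + (-4) + 16 + 28 = 54
σ = (4, 3, 1, 2): 14 + 16 + 16 + (-6) = 40
σ = (4, 3, 2, 1): 14 + 16 + (-3) + 28 = 55
Optimal value attained by: σ = (1, 4, 2, 3).
Answer: det⊕(G) = -7; verdict: NONSINGULAR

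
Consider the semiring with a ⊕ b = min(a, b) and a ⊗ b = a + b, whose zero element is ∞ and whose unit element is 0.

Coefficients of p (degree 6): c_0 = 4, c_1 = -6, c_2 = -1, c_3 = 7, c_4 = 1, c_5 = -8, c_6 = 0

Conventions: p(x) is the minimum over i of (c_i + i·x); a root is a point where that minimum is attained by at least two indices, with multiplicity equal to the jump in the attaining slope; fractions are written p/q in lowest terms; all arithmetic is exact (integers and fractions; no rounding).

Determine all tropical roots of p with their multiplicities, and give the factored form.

hull edge (i=0, c=4) to (i=1, c=-6): slope -10, span 1
hull edge (i=1, c=-6) to (i=5, c=-8): slope -1/2, span 4
hull edge (i=5, c=-8) to (i=6, c=0): slope 8, span 1
Factored form: p(x) = 0 ⊗ (x ⊕ (-8)) ⊗ (x ⊕ 1/2) ⊗ (x ⊕ 1/2) ⊗ (x ⊕ 1/2) ⊗ (x ⊕ 1/2) ⊗ (x ⊕ 10)
Answer: roots = -8 (mult 1), 1/2 (mult 4), 10 (mult 1)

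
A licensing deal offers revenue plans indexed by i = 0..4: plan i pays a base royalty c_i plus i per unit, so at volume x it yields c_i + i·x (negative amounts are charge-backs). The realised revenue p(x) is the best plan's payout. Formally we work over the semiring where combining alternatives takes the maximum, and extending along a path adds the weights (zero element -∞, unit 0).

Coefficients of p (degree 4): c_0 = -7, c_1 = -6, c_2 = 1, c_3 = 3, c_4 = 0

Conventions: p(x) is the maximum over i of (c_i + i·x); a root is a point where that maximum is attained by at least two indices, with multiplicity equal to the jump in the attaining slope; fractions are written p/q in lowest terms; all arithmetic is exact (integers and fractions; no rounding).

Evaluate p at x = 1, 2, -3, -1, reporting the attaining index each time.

p(1) = max(-7+0·1=-7, -6+1·1=-5, 1+2·1=3, 3+3·1=6, 0+4·1=4) = 6 (attained by i=3)
p(2) = max(-7+0·2=-7, -6+1·2=-4, 1+2·2=5, 3+3·2=9, 0+4·2=8) = 9 (attained by i=3)
p(-3) = max(-7+0·(-3)=-7, -6+1·(-3)=-9, 1+2·(-3)=-5, 3+3·(-3)=-6, 0+4·(-3)=-12) = -5 (attained by i=2)
p(-1) = max(-7+0·(-1)=-7, -6+1·(-1)=-7, 1+2·(-1)=-1, 3+3·(-1)=0, 0+4·(-1)=-4) = 0 (attained by i=3)
Answer: p(1) = 6; p(2) = 9; p(-3) = -5; p(-1) = 0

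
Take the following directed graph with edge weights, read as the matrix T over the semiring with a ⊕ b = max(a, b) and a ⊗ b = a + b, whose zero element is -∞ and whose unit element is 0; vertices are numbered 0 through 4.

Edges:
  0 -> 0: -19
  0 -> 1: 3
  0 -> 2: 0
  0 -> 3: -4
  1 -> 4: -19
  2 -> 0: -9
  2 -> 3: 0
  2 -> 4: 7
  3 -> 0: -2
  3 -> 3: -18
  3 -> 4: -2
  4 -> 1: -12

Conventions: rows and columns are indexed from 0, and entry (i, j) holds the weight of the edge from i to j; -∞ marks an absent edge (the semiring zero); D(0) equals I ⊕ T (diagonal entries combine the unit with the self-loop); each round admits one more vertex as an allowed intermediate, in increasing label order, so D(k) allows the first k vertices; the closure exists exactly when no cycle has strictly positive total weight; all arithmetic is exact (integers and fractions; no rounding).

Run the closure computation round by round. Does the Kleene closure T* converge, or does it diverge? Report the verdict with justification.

D(0):
  [0, 3, 0, -4, -∞]
  [-∞, 0, -∞, -∞, -19]
  [-9, -∞, 0, 0, 7]
  [-2, -∞, -∞, 0, -2]
  [-∞, -12, -∞, -∞, 0]
D(1):
  [0, 3, 0, -4, -∞]
  [-∞, 0, -∞, -∞, -19]
  [-9, -6, 0, 0, 7]
  [-2, 1, -2, 0, -2]
  [-∞, -12, -∞, -∞, 0]
D(2):
  [0, 3, 0, -4, -16]
  [-∞, 0, -∞, -∞, -19]
  [-9, -6, 0, 0, 7]
  [-2, 1, -2, 0, -2]
  [-∞, -12, -∞, -∞, 0]
D(3):
  [0, 3, 0, 0, 7]
  [-∞, 0, -∞, -∞, -19]
  [-9, -6, 0, 0, 7]
  [-2, 1, -2, 0, 5]
  [-∞, -12, -∞, -∞, 0]
D(4):
  [0, 3, 0, 0, 7]
  [-∞, 0, -∞, -∞, -19]
  [-2, 1, 0, 0, 7]
  [-2, 1, -2, 0, 5]
  [-∞, -12, -∞, -∞, 0]
D(5):
  [0, 3, 0, 0, 7]
  [-∞, 0, -∞, -∞, -19]
  [-2, 1, 0, 0, 7]
  [-2, 1, -2, 0, 5]
  [-∞, -12, -∞, -∞, 0]
Key observation: every diagonal entry stays at the unit through all rounds, so no improving cycle exists.
Answer: CONVERGES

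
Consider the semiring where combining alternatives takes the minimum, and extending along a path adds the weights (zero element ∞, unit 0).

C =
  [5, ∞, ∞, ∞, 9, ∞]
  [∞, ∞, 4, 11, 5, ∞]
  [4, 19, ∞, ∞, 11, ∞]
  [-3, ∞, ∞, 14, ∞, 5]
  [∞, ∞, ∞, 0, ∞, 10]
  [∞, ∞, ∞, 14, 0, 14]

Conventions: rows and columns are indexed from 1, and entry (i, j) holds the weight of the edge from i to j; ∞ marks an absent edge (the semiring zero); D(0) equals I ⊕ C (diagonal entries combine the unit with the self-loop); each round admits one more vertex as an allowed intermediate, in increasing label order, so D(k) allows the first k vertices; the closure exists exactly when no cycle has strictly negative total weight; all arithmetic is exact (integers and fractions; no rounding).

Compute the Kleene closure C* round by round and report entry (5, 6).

D(0):
  [0, ∞, ∞, ∞, 9, ∞]
  [∞, 0, 4, 11, 5, ∞]
  [4, 19, 0, ∞, 11, ∞]
  [-3, ∞, ∞, 0, ∞, 5]
  [∞, ∞, ∞, 0, 0, 10]
  [∞, ∞, ∞, 14, 0, 0]
D(1):
  [0, ∞, ∞, ∞, 9, ∞]
  [∞, 0, 4, 11, 5, ∞]
  [4, 19, 0, ∞, 11, ∞]
  [-3, ∞, ∞, 0, 6, 5]
  [∞, ∞, ∞, 0, 0, 10]
  [∞, ∞, ∞, 14, 0, 0]
D(2):
  [0, ∞, ∞, ∞, 9, ∞]
  [∞, 0, 4, 11, 5, ∞]
  [4, 19, 0, 30, 11, ∞]
  [-3, ∞, ∞, 0, 6, 5]
  [∞, ∞, ∞, 0, 0, 10]
  [∞, ∞, ∞, 14, 0, 0]
D(3):
  [0, ∞, ∞, ∞, 9, ∞]
  [8, 0, 4, 11, 5, ∞]
  [4, 19, 0, 30, 11, ∞]
  [-3, ∞, ∞, 0, 6, 5]
  [∞, ∞, ∞, 0, 0, 10]
  [∞, ∞, ∞, 14, 0, 0]
D(4):
  [0, ∞, ∞, ∞, 9, ∞]
  [8, 0, 4, 11, 5, 16]
  [4, 19, 0, 30, 11, 35]
  [-3, ∞, ∞, 0, 6, 5]
  [-3, ∞, ∞, 0, 0, 5]
  [11, ∞, ∞, 14, 0, 0]
D(5):
  [0, ∞, ∞, 9, 9, 14]
  [2, 0, 4, 5, 5, 10]
  [4, 19, 0, 11, 11, 16]
  [-3, ∞, ∞, 0, 6, 5]
  [-3, ∞, ∞, 0, 0, 5]
  [-3, ∞, ∞, 0, 0, 0]
D(6):
  [0, ∞, ∞, 9, 9, 14]
  [2, 0, 4, 5, 5, 10]
  [4, 19, 0, 11, 11, 16]
  [-3, ∞, ∞, 0, 5, 5]
  [-3, ∞, ∞, 0, 0, 5]
  [-3, ∞, ∞, 0, 0, 0]
Answer: C*[5][6] = 5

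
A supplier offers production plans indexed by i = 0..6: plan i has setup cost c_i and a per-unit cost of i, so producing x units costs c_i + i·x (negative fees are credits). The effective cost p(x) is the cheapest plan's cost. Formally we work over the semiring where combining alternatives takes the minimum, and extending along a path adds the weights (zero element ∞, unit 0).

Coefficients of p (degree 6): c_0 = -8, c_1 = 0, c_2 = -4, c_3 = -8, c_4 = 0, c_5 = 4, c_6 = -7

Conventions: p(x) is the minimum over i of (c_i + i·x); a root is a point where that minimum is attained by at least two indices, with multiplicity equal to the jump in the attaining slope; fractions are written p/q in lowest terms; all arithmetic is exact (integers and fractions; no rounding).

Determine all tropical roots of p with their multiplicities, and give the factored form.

hull edge (i=0, c=-8) to (i=3, c=-8): slope 0, span 3
hull edge (i=3, c=-8) to (i=6, c=-7): slope 1/3, span 3
Factored form: p(x) = -7 ⊗ (x ⊕ (-1/3)) ⊗ (x ⊕ (-1/3)) ⊗ (x ⊕ (-1/3)) ⊗ (x ⊕ 0) ⊗ (x ⊕ 0) ⊗ (x ⊕ 0)
Answer: roots = -1/3 (mult 3), 0 (mult 3)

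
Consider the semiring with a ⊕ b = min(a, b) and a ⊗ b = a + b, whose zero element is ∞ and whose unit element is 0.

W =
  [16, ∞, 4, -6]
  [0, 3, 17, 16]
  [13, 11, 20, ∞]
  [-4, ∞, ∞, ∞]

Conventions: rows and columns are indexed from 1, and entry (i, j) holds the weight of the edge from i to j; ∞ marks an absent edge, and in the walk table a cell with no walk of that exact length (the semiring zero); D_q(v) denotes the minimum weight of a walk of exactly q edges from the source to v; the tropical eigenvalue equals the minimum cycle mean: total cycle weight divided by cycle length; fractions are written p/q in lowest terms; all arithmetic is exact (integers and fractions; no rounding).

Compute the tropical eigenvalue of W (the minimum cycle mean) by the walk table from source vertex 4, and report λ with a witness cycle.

q=0: [∞, ∞, ∞, 0]
q=1: [-4, ∞, ∞, ∞]
q=2: [12, ∞, 0, -10]
q=3: [-14, 11, 16, 6]
q=4: [2, 14, -10, -20]
Optimal cycle mean attained by: cycle 1->4->1, total (-6) + (-4), length 2.
Answer: λ = -5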